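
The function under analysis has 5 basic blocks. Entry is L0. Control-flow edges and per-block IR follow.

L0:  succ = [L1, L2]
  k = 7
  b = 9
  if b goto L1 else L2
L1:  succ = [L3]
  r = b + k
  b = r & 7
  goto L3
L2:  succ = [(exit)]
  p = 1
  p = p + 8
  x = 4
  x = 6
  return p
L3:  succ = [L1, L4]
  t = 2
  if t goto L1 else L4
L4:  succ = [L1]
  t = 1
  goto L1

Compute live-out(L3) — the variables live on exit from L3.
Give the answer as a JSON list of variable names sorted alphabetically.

Per-block:
  L0 def {b,k} use ∅
  L1 def {b,r} use {b,k}
  L2 def {p,x} use ∅
  L3 def {t} use ∅
  L4 def {t} use ∅

Backward fixpoint:
  L0: in=∅ out={b,k}
  L1: in={b,k} out={b,k}
  L2: in=∅ out=∅
  L3: in={b,k} out={b,k}
  L4: in={b,k} out={b,k}

live-out(L3) = ["b", "k"]

Answer: ["b", "k"]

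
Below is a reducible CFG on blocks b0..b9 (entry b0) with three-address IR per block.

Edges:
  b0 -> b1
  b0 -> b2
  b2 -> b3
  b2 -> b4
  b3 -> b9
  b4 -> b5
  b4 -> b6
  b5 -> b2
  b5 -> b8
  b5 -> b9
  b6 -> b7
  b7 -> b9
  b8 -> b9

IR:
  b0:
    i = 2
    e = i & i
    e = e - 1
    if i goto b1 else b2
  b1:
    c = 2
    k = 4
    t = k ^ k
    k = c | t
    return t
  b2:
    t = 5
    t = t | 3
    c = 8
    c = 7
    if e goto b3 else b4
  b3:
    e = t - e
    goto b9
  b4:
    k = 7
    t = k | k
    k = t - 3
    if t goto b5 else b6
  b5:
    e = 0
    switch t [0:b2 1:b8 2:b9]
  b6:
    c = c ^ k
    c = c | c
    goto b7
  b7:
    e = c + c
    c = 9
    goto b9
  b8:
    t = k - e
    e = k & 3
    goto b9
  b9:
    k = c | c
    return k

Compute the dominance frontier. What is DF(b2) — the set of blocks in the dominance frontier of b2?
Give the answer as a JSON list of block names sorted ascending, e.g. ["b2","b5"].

idom tree: b1←b0 b2←b0 b3←b2 b4←b2 b5←b4 b6←b4 b7←b6 b8←b5 b9←b2
Dom∩ at merges:
  b2: preds {b0,b5}: {b0} ∩ {b0,b2,b4,b5} = {b0}; idom=b0
  b9: preds {b3,b5,b7,b8}: {b0,b2,b3} ∩ {b0,b2,b4,b5} ∩ {b0,b2,b4,b6,b7} ∩ {b0,b2,b4,b5,b8} = {b0,b2}; idom=b2

Frontier:
  join b2 pred b0: · stop@b0
  join b2 pred b5: b5→b4→b2 stop@b0
  join b9 pred b3: b3 stop@b2
  join b9 pred b5: b5→b4 stop@b2
  join b9 pred b7: b7→b6→b4 stop@b2
  join b9 pred b8: b8→b5→b4 stop@b2
  b0 → ∅
  b1 → ∅
  b2 → {b2}
  b3 → {b9}
  b4 → {b2,b9}
  b5 → {b2,b9}
  b6 → {b9}
  b7 → {b9}
  b8 → {b9}
  b9 → ∅

DF(b2) = ["b2"]

Answer: ["b2"]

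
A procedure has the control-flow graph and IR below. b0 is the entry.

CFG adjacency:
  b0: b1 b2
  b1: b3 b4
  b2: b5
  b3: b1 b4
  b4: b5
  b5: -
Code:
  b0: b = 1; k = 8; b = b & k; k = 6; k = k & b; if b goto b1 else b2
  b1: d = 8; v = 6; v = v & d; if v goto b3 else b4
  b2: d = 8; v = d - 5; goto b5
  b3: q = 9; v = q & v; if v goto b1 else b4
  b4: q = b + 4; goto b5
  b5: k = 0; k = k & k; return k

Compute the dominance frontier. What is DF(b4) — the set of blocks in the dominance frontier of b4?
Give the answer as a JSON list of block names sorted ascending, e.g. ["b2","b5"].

Answer: ["b5"]

Analysis:
idom tree: b1←b0 b2←b0 b3←b1 b4←b1 b5←b0
Dom∩ at merges:
  b1: preds {b0,b3}: {b0} ∩ {b0,b1,b3} = {b0}; idom=b0
  b4: preds {b1,b3}: {b0,b1} ∩ {b0,b1,b3} = {b0,b1}; idom=b1
  b5: preds {b2,b4}: {b0,b2} ∩ {b0,b1,b4} = {b0}; idom=b0

DF derivation:
  b1←b0: walk · to b0
  b1←b3: walk b3→b1 to b0
  b4←b1: walk · to b1
  b4←b3: walk b3 to b1
  b5←b2: walk b2 to b0
  b5←b4: walk b4→b1 to b0
  b0: DF=∅
  b1: DF={b1,b5}
  b2: DF={b5}
  b3: DF={b1,b4}
  b4: DF={b5}
  b5: DF=∅

DF(b4) = ["b5"]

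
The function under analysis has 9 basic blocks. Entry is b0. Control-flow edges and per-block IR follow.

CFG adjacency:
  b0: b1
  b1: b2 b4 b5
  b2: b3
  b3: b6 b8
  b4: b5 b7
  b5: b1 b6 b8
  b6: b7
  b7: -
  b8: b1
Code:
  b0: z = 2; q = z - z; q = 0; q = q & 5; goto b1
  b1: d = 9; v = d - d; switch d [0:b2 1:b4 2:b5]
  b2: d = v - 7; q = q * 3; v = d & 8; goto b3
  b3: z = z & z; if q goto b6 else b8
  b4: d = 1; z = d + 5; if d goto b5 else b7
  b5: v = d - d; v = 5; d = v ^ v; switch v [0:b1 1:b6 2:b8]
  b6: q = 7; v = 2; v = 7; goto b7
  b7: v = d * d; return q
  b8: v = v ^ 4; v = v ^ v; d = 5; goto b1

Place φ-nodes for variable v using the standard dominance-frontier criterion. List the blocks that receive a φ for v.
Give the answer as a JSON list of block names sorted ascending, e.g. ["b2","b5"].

idom tree: b1←b0 b2←b1 b3←b2 b4←b1 b5←b1 b6←b1 b7←b1 b8←b1
Dom at joins:
  b1: preds {b0,b5,b8}: {b0} ∩ {b0,b1,b5} ∩ {b0,b1,b8} = {b0}; idom=b0
  b5: preds {b1,b4}: {b0,b1} ∩ {b0,b1,b4} = {b0,b1}; idom=b1
  b6: preds {b3,b5}: {b0,b1,b2,b3} ∩ {b0,b1,b5} = {b0,b1}; idom=b1
  b7: preds {b4,b6}: {b0,b1,b4} ∩ {b0,b1,b6} = {b0,b1}; idom=b1
  b8: preds {b3,b5}: {b0,b1,b2,b3} ∩ {b0,b1,b5} = {b0,b1}; idom=b1

DF derivation:
  b1←b0: walk · to b0
  b1←b5: walk b5→b1 to b0
  b1←b8: walk b8→b1 to b0
  b5←b1: walk · to b1
  b5←b4: walk b4 to b1
  b6←b3: walk b3→b2 to b1
  b6←b5: walk b5 to b1
  b7←b4: walk b4 to b1
  b7←b6: walk b6 to b1
  b8←b3: walk b3→b2 to b1
  b8←b5: walk b5 to b1
  b0: DF=∅
  b1: DF={b1}
  b2: DF={b6,b8}
  b3: DF={b6,b8}
  b4: DF={b5,b7}
  b5: DF={b1,b6,b8}
  b6: DF={b7}
  b7: DF=∅
  b8: DF={b1}

φ for v: defs {b1,b2,b5,b6,b7,b8}
  DF⁺ = {b1,b6,b7,b8}

Answer: ["b1", "b6", "b7", "b8"]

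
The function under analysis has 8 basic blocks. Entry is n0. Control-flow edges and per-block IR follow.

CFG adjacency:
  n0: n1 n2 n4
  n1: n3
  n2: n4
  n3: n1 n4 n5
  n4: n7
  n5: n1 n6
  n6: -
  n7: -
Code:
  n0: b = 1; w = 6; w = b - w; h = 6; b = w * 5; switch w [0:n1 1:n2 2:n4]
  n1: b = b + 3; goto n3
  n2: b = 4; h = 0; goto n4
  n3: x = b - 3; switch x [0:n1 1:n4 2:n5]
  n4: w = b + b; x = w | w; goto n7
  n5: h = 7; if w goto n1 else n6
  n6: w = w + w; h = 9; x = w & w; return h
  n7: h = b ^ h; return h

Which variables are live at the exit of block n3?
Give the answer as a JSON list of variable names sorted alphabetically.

def/use:
  n0: {b,h,w} / ∅
  n1: {b} / {b}
  n2: {b,h} / ∅
  n3: {x} / {b}
  n4: {w,x} / {b}
  n5: {h} / {w}
  n6: {h,w,x} / {w}
  n7: {h} / {b,h}

Live sets:
  n0 li=∅ lo={b,h,w}
  n1 li={b,h,w} lo={b,h,w}
  n2 li=∅ lo={b,h}
  n3 li={b,h,w} lo={b,h,w}
  n4 li={b,h} lo={b,h}
  n5 li={b,w} lo={b,h,w}
  n6 li={w} lo=∅
  n7 li={b,h} lo=∅

live-out(n3) = ["b", "h", "w"]

Answer: ["b", "h", "w"]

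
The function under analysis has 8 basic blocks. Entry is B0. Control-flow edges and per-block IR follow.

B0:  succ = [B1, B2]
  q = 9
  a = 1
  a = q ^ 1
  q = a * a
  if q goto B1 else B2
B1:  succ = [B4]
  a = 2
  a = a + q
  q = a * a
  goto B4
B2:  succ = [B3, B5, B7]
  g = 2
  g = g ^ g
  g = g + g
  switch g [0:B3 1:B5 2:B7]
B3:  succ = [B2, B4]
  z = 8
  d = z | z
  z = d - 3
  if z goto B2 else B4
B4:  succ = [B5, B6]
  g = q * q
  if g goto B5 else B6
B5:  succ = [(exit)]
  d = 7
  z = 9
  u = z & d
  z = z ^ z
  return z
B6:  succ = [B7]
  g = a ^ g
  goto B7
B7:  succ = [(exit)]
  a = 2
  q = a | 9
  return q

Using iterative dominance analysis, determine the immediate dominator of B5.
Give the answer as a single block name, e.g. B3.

idom tree: B1←B0 B2←B0 B3←B2 B4←B0 B5←B0 B6←B4 B7←B0
Dom at joins:
  B2: preds {B0,B3}: {B0} ∩ {B0,B2,B3} = {B0}; idom=B0
  B4: preds {B1,B3}: {B0,B1} ∩ {B0,B2,B3} = {B0}; idom=B0
  B5: preds {B2,B4}: {B0,B2} ∩ {B0,B4} = {B0}; idom=B0
  B7: preds {B2,B6}: {B0,B2} ∩ {B0,B4,B6} = {B0}; idom=B0

idom(B5) = B0

Answer: B0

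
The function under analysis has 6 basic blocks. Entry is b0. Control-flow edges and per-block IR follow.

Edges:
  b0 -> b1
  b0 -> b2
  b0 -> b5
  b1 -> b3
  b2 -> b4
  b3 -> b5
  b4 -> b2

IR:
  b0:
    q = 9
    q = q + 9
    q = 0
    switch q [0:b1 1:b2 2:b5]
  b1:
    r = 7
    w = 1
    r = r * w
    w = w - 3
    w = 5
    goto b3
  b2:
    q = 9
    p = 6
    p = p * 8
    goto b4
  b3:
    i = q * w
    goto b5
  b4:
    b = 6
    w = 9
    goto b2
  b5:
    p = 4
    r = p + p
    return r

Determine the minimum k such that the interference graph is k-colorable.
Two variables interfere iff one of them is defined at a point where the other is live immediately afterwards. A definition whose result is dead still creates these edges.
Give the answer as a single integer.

Block summaries:
  b0: {q} / ∅
  b1: {r,w} / ∅
  b2: {p,q} / ∅
  b3: {i} / {q,w}
  b4: {b,w} / ∅
  b5: {p,r} / ∅

Liveness:
  b0 li=∅ lo={q}
  b1 li={q} lo={q,w}
  b2 li=∅ lo=∅
  b3 li={q,w} lo=∅
  b4 li=∅ lo=∅
  b5 li=∅ lo=∅

Interference:
  b — ∅
  i — ∅
  p — ∅
  q — {r,w}
  r — {q,w}
  w — {q,r}

Registers:
  {q,r,w} pairwise interfere (3-clique) ⇒ χ ≥ 3
  assign b→R0 i→R0 p→R0 q→R0 r→R1 w→R2 — no edge inside a register ⇒ χ ≤ 3
  χ = 3

Answer: 3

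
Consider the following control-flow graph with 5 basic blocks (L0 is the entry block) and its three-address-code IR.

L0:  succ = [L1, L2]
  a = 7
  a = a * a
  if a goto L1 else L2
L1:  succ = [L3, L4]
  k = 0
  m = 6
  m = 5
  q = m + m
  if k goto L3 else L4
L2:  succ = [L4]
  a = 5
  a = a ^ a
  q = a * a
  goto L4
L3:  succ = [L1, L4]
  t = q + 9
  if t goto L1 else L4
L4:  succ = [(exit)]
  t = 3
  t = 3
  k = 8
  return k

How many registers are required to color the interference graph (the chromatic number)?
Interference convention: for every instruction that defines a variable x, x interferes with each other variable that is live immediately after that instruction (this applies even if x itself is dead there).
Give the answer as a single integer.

Per-block:
  L0: {a} / ∅
  L1: {k,m,q} / ∅
  L2: {a,q} / ∅
  L3: {t} / {q}
  L4: {k,t} / ∅

Liveness:
  L0: in=∅ out=∅
  L1: in=∅ out={q}
  L2: in=∅ out=∅
  L3: in={q} out=∅
  L4: in=∅ out=∅

Interfere edges:
  a — ∅
  k — {m,q}
  m — {k}
  q — {k}
  t — ∅

Chromatic number:
  lower bound: {k,m} mutually conflict ⇒ χ ≥ 2
  2-colouring: c0={a,k,t}  c1={m,q}
  χ = 2

Answer: 2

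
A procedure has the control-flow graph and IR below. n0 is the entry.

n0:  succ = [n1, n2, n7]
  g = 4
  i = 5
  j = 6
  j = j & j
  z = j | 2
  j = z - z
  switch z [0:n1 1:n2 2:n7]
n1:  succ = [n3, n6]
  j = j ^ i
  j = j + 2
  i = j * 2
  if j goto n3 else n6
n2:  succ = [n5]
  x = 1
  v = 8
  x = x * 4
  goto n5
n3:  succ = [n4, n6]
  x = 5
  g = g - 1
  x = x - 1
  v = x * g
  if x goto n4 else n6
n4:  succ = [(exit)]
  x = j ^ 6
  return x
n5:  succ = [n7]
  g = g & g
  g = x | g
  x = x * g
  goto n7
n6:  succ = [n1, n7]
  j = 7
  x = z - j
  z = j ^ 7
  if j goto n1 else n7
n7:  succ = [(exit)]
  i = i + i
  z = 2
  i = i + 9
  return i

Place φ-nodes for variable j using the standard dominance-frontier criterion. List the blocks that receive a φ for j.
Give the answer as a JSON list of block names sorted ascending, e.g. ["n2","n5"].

Answer: ["n1", "n7"]

Derivation:
idom tree: n1←n0 n2←n0 n3←n1 n4←n3 n5←n2 n6←n1 n7←n0
Dom at joins:
  n1: preds {n0,n6}: {n0} ∩ {n0,n1,n6} = {n0}; idom=n0
  n6: preds {n1,n3}: {n0,n1} ∩ {n0,n1,n3} = {n0,n1}; idom=n1
  n7: preds {n0,n5,n6}: {n0} ∩ {n0,n2,n5} ∩ {n0,n1,n6} = {n0}; idom=n0

DF derivation:
  n1←n0: walk · to n0
  n1←n6: walk n6→n1 to n0
  n6←n1: walk · to n1
  n6←n3: walk n3 to n1
  n7←n0: walk · to n0
  n7←n5: walk n5→n2 to n0
  n7←n6: walk n6→n1 to n0
  n0: DF=∅
  n1: DF={n1,n7}
  n2: DF={n7}
  n3: DF={n6}
  n4: DF=∅
  n5: DF={n7}
  n6: DF={n1,n7}
  n7: DF=∅

φ for j: defs {n0,n1,n6}
  DF⁺ = {n1,n7}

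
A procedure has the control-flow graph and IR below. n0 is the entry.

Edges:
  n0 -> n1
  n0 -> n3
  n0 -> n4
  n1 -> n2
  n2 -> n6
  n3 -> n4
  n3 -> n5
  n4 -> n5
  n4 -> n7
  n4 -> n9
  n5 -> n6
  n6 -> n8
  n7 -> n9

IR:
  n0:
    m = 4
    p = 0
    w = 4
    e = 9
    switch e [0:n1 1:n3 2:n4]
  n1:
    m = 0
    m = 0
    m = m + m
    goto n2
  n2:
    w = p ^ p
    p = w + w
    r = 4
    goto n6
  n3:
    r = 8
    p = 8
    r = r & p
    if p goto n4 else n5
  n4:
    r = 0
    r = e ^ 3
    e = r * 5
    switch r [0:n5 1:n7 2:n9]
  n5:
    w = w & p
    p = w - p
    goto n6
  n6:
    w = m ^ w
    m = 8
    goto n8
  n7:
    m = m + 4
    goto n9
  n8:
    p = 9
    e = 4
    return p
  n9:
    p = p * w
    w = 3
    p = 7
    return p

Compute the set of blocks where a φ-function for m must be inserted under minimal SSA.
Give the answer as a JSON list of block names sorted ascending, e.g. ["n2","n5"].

Answer: ["n6", "n9"]

Analysis:
idom tree: n1←n0 n2←n1 n3←n0 n4←n0 n5←n0 n6←n0 n7←n4 n8←n6 n9←n4
Dom at joins:
  n4: preds {n0,n3}: {n0} ∩ {n0,n3} = {n0}; idom=n0
  n5: preds {n3,n4}: {n0,n3} ∩ {n0,n4} = {n0}; idom=n0
  n6: preds {n2,n5}: {n0,n1,n2} ∩ {n0,n5} = {n0}; idom=n0
  n9: preds {n4,n7}: {n0,n4} ∩ {n0,n4,n7} = {n0,n4}; idom=n4

Frontier:
  join n4 pred n0: · stop@n0
  join n4 pred n3: n3 stop@n0
  join n5 pred n3: n3 stop@n0
  join n5 pred n4: n4 stop@n0
  join n6 pred n2: n2→n1 stop@n0
  join n6 pred n5: n5 stop@n0
  join n9 pred n4: · stop@n4
  join n9 pred n7: n7 stop@n4
  n0: DF=∅
  n1: DF={n6}
  n2: DF={n6}
  n3: DF={n4,n5}
  n4: DF={n5}
  n5: DF={n6}
  n6: DF=∅
  n7: DF={n9}
  n8: DF=∅
  n9: DF=∅

φ for m: defs {n0,n1,n6,n7}
  DF⁺ = {n6,n9}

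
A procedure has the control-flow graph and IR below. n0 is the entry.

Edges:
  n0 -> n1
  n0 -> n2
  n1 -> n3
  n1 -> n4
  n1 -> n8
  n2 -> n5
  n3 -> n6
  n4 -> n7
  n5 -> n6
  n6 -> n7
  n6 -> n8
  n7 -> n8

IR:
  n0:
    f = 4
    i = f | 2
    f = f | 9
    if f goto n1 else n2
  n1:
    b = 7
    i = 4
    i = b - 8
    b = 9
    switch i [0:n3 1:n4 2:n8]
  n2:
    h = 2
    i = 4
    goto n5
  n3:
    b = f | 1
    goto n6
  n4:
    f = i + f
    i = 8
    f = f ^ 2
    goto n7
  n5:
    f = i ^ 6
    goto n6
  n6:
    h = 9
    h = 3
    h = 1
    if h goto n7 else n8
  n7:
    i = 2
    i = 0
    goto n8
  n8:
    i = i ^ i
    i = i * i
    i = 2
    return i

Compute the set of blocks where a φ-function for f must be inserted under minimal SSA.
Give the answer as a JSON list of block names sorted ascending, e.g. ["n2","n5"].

idom tree: n1←n0 n2←n0 n3←n1 n4←n1 n5←n2 n6←n0 n7←n0 n8←n0
Dom at joins:
  n6: preds {n3,n5}: {n0,n1,n3} ∩ {n0,n2,n5} = {n0}; idom=n0
  n7: preds {n4,n6}: {n0,n1,n4} ∩ {n0,n6} = {n0}; idom=n0
  n8: preds {n1,n6,n7}: {n0,n1} ∩ {n0,n6} ∩ {n0,n7} = {n0}; idom=n0

DF derivation:
  join n6 pred n3: n3→n1 stop@n0
  join n6 pred n5: n5→n2 stop@n0
  join n7 pred n4: n4→n1 stop@n0
  join n7 pred n6: n6 stop@n0
  join n8 pred n1: n1 stop@n0
  join n8 pred n6: n6 stop@n0
  join n8 pred n7: n7 stop@n0
  DF(n0)=∅
  DF(n1)={n6,n7,n8}
  DF(n2)={n6}
  DF(n3)={n6}
  DF(n4)={n7}
  DF(n5)={n6}
  DF(n6)={n7,n8}
  DF(n7)={n8}
  DF(n8)=∅

φ for f: defs {n0,n4,n5}
  DF⁺ = {n6,n7,n8}

Answer: ["n6", "n7", "n8"]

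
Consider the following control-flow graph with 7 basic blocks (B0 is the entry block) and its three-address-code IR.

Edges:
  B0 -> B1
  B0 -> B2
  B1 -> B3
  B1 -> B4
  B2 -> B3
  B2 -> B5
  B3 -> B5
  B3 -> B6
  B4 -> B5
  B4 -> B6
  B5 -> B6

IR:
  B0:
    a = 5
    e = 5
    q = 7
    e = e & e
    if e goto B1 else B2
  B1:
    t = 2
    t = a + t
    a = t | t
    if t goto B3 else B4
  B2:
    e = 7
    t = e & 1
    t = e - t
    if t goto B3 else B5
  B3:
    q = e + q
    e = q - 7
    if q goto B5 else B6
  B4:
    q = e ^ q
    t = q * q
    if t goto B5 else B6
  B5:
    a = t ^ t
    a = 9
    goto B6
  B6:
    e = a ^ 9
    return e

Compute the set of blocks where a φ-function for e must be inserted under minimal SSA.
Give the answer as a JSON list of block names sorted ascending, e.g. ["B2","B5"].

idom tree: B1←B0 B2←B0 B3←B0 B4←B1 B5←B0 B6←B0
Dom∩ at merges:
  B3: preds {B1,B2}: {B0,B1} ∩ {B0,B2} = {B0}; idom=B0
  B5: preds {B2,B3,B4}: {B0,B2} ∩ {B0,B3} ∩ {B0,B1,B4} = {B0}; idom=B0
  B6: preds {B3,B4,B5}: {B0,B3} ∩ {B0,B1,B4} ∩ {B0,B5} = {B0}; idom=B0

DF derivation:
  join B3 pred B1: B1 stop@B0
  join B3 pred B2: B2 stop@B0
  join B5 pred B2: B2 stop@B0
  join B5 pred B3: B3 stop@B0
  join B5 pred B4: B4→B1 stop@B0
  join B6 pred B3: B3 stop@B0
  join B6 pred B4: B4→B1 stop@B0
  join B6 pred B5: B5 stop@B0
  B0 → ∅
  B1 → {B3,B5,B6}
  B2 → {B3,B5}
  B3 → {B5,B6}
  B4 → {B5,B6}
  B5 → {B6}
  B6 → ∅

φ for e: defs {B0,B2,B3,B6}
  DF⁺ = {B3,B5,B6}

Answer: ["B3", "B5", "B6"]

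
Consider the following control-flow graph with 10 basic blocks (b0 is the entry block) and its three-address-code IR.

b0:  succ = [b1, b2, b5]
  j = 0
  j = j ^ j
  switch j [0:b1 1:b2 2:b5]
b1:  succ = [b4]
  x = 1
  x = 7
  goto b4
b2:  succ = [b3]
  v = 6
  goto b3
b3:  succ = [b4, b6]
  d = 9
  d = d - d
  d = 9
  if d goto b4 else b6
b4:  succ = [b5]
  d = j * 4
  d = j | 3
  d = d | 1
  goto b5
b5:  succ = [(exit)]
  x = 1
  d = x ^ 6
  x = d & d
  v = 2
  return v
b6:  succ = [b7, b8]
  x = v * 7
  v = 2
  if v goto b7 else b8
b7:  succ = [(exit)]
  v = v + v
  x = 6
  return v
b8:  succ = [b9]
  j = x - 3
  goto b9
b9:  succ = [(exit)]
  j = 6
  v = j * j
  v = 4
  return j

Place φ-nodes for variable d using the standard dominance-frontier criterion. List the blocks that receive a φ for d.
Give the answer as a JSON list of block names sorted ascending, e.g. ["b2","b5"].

idom tree: b1←b0 b2←b0 b3←b2 b4←b0 b5←b0 b6←b3 b7←b6 b8←b6 b9←b8
Dom at joins:
  b4: preds {b1,b3}: {b0,b1} ∩ {b0,b2,b3} = {b0}; idom=b0
  b5: preds {b0,b4}: {b0} ∩ {b0,b4} = {b0}; idom=b0

DF derivation:
  join b4 pred b1: b1 stop@b0
  join b4 pred b3: b3→b2 stop@b0
  join b5 pred b0: · stop@b0
  join b5 pred b4: b4 stop@b0
  b0 → ∅
  b1 → {b4}
  b2 → {b4}
  b3 → {b4}
  b4 → {b5}
  b5 → ∅
  b6 → ∅
  b7 → ∅
  b8 → ∅
  b9 → ∅

φ for d: defs {b3,b4,b5}
  DF⁺ = {b4,b5}

Answer: ["b4", "b5"]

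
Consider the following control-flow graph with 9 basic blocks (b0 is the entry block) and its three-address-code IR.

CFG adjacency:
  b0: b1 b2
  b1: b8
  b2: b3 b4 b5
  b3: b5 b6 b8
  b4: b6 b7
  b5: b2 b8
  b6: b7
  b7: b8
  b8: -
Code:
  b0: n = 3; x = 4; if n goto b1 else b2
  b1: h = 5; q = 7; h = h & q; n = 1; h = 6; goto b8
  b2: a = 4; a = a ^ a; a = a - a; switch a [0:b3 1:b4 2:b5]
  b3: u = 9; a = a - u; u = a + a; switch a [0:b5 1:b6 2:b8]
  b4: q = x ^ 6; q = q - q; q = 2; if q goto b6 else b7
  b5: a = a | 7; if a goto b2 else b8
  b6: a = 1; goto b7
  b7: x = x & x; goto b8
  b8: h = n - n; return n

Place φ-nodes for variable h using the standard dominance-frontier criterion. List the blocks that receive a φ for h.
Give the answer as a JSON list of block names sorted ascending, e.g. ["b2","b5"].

idom tree: b1←b0 b2←b0 b3←b2 b4←b2 b5←b2 b6←b2 b7←b2 b8←b0
Join-block Dom:
  b2: preds {b0,b5}: {b0} ∩ {b0,b2,b5} = {b0}; idom=b0
  b5: preds {b2,b3}: {b0,b2} ∩ {b0,b2,b3} = {b0,b2}; idom=b2
  b6: preds {b3,b4}: {b0,b2,b3} ∩ {b0,b2,b4} = {b0,b2}; idom=b2
  b7: preds {b4,b6}: {b0,b2,b4} ∩ {b0,b2,b6} = {b0,b2}; idom=b2
  b8: preds {b1,b3,b5,b7}: {b0,b1} ∩ {b0,b2,b3} ∩ {b0,b2,b5} ∩ {b0,b2,b7} = {b0}; idom=b0

Frontier:
  join b2 pred b0: · stop@b0
  join b2 pred b5: b5→b2 stop@b0
  join b5 pred b2: · stop@b2
  join b5 pred b3: b3 stop@b2
  join b6 pred b3: b3 stop@b2
  join b6 pred b4: b4 stop@b2
  join b7 pred b4: b4 stop@b2
  join b7 pred b6: b6 stop@b2
  join b8 pred b1: b1 stop@b0
  join b8 pred b3: b3→b2 stop@b0
  join b8 pred b5: b5→b2 stop@b0
  join b8 pred b7: b7→b2 stop@b0
  b0 → ∅
  b1 → {b8}
  b2 → {b2,b8}
  b3 → {b5,b6,b8}
  b4 → {b6,b7}
  b5 → {b2,b8}
  b6 → {b7}
  b7 → {b8}
  b8 → ∅

φ for h: defs {b1,b8}
  DF⁺ = {b8}

Answer: ["b8"]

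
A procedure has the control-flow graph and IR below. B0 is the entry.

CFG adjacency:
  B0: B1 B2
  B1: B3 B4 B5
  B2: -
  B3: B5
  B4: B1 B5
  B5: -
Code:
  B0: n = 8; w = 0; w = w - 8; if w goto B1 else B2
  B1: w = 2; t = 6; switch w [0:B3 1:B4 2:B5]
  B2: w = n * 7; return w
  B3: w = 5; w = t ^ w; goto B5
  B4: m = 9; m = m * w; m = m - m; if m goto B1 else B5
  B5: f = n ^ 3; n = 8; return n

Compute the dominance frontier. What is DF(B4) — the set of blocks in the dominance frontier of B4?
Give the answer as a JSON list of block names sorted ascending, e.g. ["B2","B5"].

Answer: ["B1", "B5"]

Working:
idom tree: B1←B0 B2←B0 B3←B1 B4←B1 B5←B1
Dom at joins:
  B1: preds {B0,B4}: {B0} ∩ {B0,B1,B4} = {B0}; idom=B0
  B5: preds {B1,B3,B4}: {B0,B1} ∩ {B0,B1,B3} ∩ {B0,B1,B4} = {B0,B1}; idom=B1

DF walk-up:
  join B1 pred B0: · stop@B0
  join B1 pred B4: B4→B1 stop@B0
  join B5 pred B1: · stop@B1
  join B5 pred B3: B3 stop@B1
  join B5 pred B4: B4 stop@B1
  B0 → ∅
  B1 → {B1}
  B2 → ∅
  B3 → {B5}
  B4 → {B1,B5}
  B5 → ∅

DF(B4) = ["B1", "B5"]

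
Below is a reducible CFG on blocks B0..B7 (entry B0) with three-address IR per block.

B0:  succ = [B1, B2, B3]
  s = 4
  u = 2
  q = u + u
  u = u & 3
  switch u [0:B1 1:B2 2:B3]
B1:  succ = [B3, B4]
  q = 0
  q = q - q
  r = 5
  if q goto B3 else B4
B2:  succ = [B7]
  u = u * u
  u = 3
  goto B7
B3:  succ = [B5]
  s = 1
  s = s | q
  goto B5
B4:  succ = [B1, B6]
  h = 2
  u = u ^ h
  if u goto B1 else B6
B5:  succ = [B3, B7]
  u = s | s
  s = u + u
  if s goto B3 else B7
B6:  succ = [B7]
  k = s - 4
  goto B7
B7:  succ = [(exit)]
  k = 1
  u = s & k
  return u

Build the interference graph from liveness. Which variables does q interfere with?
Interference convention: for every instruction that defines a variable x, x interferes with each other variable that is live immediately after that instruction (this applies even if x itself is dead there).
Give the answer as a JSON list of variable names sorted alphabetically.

Answer: ["r", "s", "u"]

Derivation:
Block summaries:
  B0: {q,s,u} / ∅
  B1: {q,r} / ∅
  B2: {u} / {u}
  B3: {s} / {q}
  B4: {h,u} / {u}
  B5: {s,u} / {s}
  B6: {k} / {s}
  B7: {k,u} / {s}

Backward fixpoint:
  B0: in=∅ out={q,s,u}
  B1: in={s,u} out={q,s,u}
  B2: in={s,u} out={s}
  B3: in={q} out={q,s}
  B4: in={s,u} out={s,u}
  B5: in={q,s} out={q,s}
  B6: in={s} out={s}
  B7: in={s} out=∅

Interference:
  h: {s,u}
  k: {s}
  q: {r,s,u}
  r: {q,s,u}
  s: {h,k,q,r,u}
  u: {h,q,r,s}

N(q) = ["r", "s", "u"]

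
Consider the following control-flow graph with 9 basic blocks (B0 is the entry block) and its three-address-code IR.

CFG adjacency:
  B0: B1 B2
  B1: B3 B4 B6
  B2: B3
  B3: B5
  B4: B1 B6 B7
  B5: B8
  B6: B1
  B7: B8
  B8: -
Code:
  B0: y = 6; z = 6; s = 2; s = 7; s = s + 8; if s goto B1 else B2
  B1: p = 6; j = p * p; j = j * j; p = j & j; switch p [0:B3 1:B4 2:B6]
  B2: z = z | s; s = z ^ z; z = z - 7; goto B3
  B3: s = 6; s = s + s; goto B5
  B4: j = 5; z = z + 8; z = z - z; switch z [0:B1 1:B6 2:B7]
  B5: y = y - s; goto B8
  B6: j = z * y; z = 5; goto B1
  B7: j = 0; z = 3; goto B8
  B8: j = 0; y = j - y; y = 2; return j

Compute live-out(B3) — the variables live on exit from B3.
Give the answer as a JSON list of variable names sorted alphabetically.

Block summaries:
  B0: def={s,y,z} ue=∅
  B1: def={j,p} ue=∅
  B2: def={s,z} ue={s,z}
  B3: def={s} ue=∅
  B4: def={j,z} ue={z}
  B5: def={y} ue={s,y}
  B6: def={j,z} ue={y,z}
  B7: def={j,z} ue=∅
  B8: def={j,y} ue={y}

Liveness:
  B0: in=∅ out={s,y,z}
  B1: in={y,z} out={y,z}
  B2: in={s,y,z} out={y}
  B3: in={y} out={s,y}
  B4: in={y,z} out={y,z}
  B5: in={s,y} out={y}
  B6: in={y,z} out={y,z}
  B7: in={y} out={y}
  B8: in={y} out=∅

live-out(B3) = ["s", "y"]

Answer: ["s", "y"]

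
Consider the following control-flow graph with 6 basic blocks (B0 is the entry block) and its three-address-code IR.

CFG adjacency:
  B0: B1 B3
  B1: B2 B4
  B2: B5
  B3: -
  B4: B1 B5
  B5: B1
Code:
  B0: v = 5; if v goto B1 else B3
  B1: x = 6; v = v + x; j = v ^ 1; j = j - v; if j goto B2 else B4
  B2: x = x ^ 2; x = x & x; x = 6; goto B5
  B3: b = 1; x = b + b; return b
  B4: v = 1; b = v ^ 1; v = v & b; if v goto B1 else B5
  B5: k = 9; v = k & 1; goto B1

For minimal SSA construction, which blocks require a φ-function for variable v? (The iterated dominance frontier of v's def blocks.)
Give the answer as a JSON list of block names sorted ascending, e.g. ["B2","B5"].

idom tree: B1←B0 B2←B1 B3←B0 B4←B1 B5←B1
Dom at joins:
  B1: preds {B0,B4,B5}: {B0} ∩ {B0,B1,B4} ∩ {B0,B1,B5} = {B0}; idom=B0
  B5: preds {B2,B4}: {B0,B1,B2} ∩ {B0,B1,B4} = {B0,B1}; idom=B1

DF derivation:
  B1←B0: walk · to B0
  B1←B4: walk B4→B1 to B0
  B1←B5: walk B5→B1 to B0
  B5←B2: walk B2 to B1
  B5←B4: walk B4 to B1
  B0 → ∅
  B1 → {B1}
  B2 → {B5}
  B3 → ∅
  B4 → {B1,B5}
  B5 → {B1}

φ for v: defs {B0,B1,B4,B5}
  DF⁺ = {B1,B5}

Answer: ["B1", "B5"]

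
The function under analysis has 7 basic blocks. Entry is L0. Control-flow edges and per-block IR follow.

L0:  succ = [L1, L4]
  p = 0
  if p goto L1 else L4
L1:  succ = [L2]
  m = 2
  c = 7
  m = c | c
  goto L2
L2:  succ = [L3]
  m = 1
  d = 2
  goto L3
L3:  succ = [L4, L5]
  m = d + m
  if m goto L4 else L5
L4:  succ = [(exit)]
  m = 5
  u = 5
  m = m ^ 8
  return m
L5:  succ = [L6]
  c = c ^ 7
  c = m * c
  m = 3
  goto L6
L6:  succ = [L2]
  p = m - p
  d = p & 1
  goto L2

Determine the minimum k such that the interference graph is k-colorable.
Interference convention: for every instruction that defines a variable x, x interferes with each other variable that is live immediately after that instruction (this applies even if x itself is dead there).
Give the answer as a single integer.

Answer: 4

Analysis:
def/use:
  L0: def={p} ue=∅
  L1: def={c,m} ue=∅
  L2: def={d,m} ue=∅
  L3: def={m} ue={d,m}
  L4: def={m,u} ue=∅
  L5: def={c,m} ue={c,m}
  L6: def={d,p} ue={m,p}

Backward fixpoint:
  live L0: ∅→{p}
  live L1: {p}→{c,p}
  live L2: {c,p}→{c,d,m,p}
  live L3: {c,d,m,p}→{c,m,p}
  live L4: ∅→∅
  live L5: {c,m,p}→{c,m,p}
  live L6: {c,m,p}→{c,p}

Interference:
  c — {d,m,p}
  d — {c,m,p}
  m — {c,d,p,u}
  p — {c,d,m}
  u — {m}

Colouring:
  {c,d,m,p} pairwise interfere (4-clique) ⇒ χ ≥ 4
  assign c→r1 d→r2 m→r0 p→r3 u→r1 — no edge inside a register ⇒ χ ≤ 4
  χ = 4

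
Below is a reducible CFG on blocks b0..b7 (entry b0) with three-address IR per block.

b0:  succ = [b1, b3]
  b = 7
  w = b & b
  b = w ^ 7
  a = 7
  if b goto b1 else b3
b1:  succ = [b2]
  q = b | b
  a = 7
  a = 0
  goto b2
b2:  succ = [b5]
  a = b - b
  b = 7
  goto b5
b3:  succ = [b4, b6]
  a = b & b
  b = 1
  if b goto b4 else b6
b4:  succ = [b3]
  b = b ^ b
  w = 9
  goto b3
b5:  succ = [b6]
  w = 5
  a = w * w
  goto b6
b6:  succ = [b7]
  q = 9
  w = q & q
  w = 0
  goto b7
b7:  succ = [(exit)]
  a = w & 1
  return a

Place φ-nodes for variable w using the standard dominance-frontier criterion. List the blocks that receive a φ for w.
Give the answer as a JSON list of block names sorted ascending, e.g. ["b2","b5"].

idom tree: b1←b0 b2←b1 b3←b0 b4←b3 b5←b2 b6←b0 b7←b6
Dom∩ at merges:
  b3: preds {b0,b4}: {b0} ∩ {b0,b3,b4} = {b0}; idom=b0
  b6: preds {b3,b5}: {b0,b3} ∩ {b0,b1,b2,b5} = {b0}; idom=b0

DF walk-up:
  join b3 pred b0: · stop@b0
  join b3 pred b4: b4→b3 stop@b0
  join b6 pred b3: b3 stop@b0
  join b6 pred b5: b5→b2→b1 stop@b0
  DF(b0)=∅
  DF(b1)={b6}
  DF(b2)={b6}
  DF(b3)={b3,b6}
  DF(b4)={b3}
  DF(b5)={b6}
  DF(b6)=∅
  DF(b7)=∅

φ for w: defs {b0,b4,b5,b6}
  DF⁺ = {b3,b6}

Answer: ["b3", "b6"]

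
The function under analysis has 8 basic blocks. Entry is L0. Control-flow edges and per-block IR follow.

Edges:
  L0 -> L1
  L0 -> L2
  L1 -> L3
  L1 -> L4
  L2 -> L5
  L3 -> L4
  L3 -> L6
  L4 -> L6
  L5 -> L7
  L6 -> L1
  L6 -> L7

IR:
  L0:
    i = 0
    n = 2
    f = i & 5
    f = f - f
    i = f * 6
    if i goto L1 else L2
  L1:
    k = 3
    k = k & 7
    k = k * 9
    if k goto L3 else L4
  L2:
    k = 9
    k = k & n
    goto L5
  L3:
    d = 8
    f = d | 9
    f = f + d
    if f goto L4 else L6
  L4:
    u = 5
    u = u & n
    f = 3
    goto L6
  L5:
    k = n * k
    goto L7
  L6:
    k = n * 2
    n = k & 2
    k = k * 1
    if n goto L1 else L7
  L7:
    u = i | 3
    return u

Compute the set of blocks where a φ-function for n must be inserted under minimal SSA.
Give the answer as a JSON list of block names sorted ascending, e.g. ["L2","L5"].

Answer: ["L1", "L7"]

Derivation:
idom tree: L1←L0 L2←L0 L3←L1 L4←L1 L5←L2 L6←L1 L7←L0
Join-block Dom:
  L1: preds {L0,L6}: {L0} ∩ {L0,L1,L6} = {L0}; idom=L0
  L4: preds {L1,L3}: {L0,L1} ∩ {L0,L1,L3} = {L0,L1}; idom=L1
  L6: preds {L3,L4}: {L0,L1,L3} ∩ {L0,L1,L4} = {L0,L1}; idom=L1
  L7: preds {L5,L6}: {L0,L2,L5} ∩ {L0,L1,L6} = {L0}; idom=L0

DF derivation:
  join L1 pred L0: · stop@L0
  join L1 pred L6: L6→L1 stop@L0
  join L4 pred L1: · stop@L1
  join L4 pred L3: L3 stop@L1
  join L6 pred L3: L3 stop@L1
  join L6 pred L4: L4 stop@L1
  join L7 pred L5: L5→L2 stop@L0
  join L7 pred L6: L6→L1 stop@L0
  DF(L0)=∅
  DF(L1)={L1,L7}
  DF(L2)={L7}
  DF(L3)={L4,L6}
  DF(L4)={L6}
  DF(L5)={L7}
  DF(L6)={L1,L7}
  DF(L7)=∅

φ for n: defs {L0,L6}
  DF⁺ = {L1,L7}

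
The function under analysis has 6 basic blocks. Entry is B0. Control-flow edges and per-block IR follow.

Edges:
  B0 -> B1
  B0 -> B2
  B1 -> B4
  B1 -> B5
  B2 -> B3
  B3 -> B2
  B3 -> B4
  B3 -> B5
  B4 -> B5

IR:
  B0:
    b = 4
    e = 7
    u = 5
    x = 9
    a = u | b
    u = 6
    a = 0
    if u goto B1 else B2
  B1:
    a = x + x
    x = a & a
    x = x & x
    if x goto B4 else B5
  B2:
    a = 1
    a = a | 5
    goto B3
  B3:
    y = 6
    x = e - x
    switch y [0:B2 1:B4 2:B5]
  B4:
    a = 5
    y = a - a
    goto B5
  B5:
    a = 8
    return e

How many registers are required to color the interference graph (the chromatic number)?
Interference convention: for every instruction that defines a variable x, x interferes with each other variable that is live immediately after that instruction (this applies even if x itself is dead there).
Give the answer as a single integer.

Answer: 4

Working:
Per-block:
  B0: def={a,b,e,u,x} ue=∅
  B1: def={a,x} ue={x}
  B2: def={a} ue=∅
  B3: def={x,y} ue={e,x}
  B4: def={a,y} ue=∅
  B5: def={a} ue={e}

Backward fixpoint:
  B0: in=∅ out={e,x}
  B1: in={e,x} out={e}
  B2: in={e,x} out={e,x}
  B3: in={e,x} out={e,x}
  B4: in={e} out={e}
  B5: in={e} out=∅

Conflict graph:
  a — {e,u,x}
  b — {e,u,x}
  e — {a,b,u,x,y}
  u — {a,b,e,x}
  x — {a,b,e,u,y}
  y — {e,x}

Registers:
  lower bound: {a,e,u,x} mutually conflict ⇒ χ ≥ 4
  4-colouring: R0={e}  R1={x}  R2={u,y}  R3={a,b}
  χ = 4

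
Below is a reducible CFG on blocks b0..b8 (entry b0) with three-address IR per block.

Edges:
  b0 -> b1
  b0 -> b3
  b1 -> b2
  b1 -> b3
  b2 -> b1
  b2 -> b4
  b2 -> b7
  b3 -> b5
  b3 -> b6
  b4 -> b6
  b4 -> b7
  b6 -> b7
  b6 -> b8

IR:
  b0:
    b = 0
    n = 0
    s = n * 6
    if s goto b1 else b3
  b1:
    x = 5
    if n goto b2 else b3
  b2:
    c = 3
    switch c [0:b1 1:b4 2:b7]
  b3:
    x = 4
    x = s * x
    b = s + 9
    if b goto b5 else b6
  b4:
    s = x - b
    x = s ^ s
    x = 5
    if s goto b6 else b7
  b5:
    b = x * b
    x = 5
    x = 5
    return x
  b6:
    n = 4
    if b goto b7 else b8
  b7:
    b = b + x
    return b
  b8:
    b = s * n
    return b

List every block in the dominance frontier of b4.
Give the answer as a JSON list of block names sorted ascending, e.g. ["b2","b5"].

Answer: ["b6", "b7"]

Working:
idom tree: b1←b0 b2←b1 b3←b0 b4←b2 b5←b3 b6←b0 b7←b0 b8←b6
Dom at joins:
  b1: preds {b0,b2}: {b0} ∩ {b0,b1,b2} = {b0}; idom=b0
  b3: preds {b0,b1}: {b0} ∩ {b0,b1} = {b0}; idom=b0
  b6: preds {b3,b4}: {b0,b3} ∩ {b0,b1,b2,b4} = {b0}; idom=b0
  b7: preds {b2,b4,b6}: {b0,b1,b2} ∩ {b0,b1,b2,b4} ∩ {b0,b6} = {b0}; idom=b0

Frontier:
  join b1 pred b0: · stop@b0
  join b1 pred b2: b2→b1 stop@b0
  join b3 pred b0: · stop@b0
  join b3 pred b1: b1 stop@b0
  join b6 pred b3: b3 stop@b0
  join b6 pred b4: b4→b2→b1 stop@b0
  join b7 pred b2: b2→b1 stop@b0
  join b7 pred b4: b4→b2→b1 stop@b0
  join b7 pred b6: b6 stop@b0
  b0 → ∅
  b1 → {b1,b3,b6,b7}
  b2 → {b1,b6,b7}
  b3 → {b6}
  b4 → {b6,b7}
  b5 → ∅
  b6 → {b7}
  b7 → ∅
  b8 → ∅

DF(b4) = ["b6", "b7"]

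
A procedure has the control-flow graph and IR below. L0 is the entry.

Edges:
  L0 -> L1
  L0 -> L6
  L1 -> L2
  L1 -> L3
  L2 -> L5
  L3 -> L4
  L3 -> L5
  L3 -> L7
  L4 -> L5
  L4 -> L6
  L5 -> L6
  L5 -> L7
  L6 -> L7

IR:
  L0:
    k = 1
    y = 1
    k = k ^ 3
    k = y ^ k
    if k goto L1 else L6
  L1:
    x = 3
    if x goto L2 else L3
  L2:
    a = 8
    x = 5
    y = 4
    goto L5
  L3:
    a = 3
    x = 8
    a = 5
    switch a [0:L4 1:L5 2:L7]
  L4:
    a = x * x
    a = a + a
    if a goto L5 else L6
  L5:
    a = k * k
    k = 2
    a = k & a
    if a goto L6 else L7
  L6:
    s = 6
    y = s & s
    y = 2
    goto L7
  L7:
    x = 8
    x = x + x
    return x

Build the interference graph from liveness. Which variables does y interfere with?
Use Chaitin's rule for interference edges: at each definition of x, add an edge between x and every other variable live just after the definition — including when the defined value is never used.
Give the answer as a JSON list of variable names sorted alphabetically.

Block summaries:
  L0: {k,y} / ∅
  L1: {x} / ∅
  L2: {a,x,y} / ∅
  L3: {a,x} / ∅
  L4: {a} / {x}
  L5: {a,k} / {k}
  L6: {s,y} / ∅
  L7: {x} / ∅

Live sets:
  live L0: ∅→{k}
  live L1: {k}→{k}
  live L2: {k}→{k}
  live L3: {k}→{k,x}
  live L4: {k,x}→{k}
  live L5: {k}→∅
  live L6: ∅→∅
  live L7: ∅→∅

Conflict graph:
  a↔{k,x}
  k↔{a,x,y}
  s↔∅
  x↔{a,k}
  y↔{k}

N(y) = ["k"]

Answer: ["k"]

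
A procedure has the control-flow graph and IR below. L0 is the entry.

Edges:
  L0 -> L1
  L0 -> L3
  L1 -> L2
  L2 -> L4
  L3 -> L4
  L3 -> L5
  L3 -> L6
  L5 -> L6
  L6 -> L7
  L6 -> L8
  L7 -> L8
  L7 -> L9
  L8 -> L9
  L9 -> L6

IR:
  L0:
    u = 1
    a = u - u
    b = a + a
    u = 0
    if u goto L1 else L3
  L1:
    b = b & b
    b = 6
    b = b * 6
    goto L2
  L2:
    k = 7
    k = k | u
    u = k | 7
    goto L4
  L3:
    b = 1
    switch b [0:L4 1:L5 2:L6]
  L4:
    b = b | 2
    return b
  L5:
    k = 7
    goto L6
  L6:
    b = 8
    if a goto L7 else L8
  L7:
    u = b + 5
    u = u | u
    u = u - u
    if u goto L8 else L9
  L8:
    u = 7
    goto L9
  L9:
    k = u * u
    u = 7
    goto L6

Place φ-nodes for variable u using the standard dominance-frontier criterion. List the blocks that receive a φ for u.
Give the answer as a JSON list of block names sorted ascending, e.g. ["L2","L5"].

idom tree: L1←L0 L2←L1 L3←L0 L4←L0 L5←L3 L6←L3 L7←L6 L8←L6 L9←L6
Dom∩ at merges:
  L4: preds {L2,L3}: {L0,L1,L2} ∩ {L0,L3} = {L0}; idom=L0
  L6: preds {L3,L5,L9}: {L0,L3} ∩ {L0,L3,L5} ∩ {L0,L3,L6,L9} = {L0,L3}; idom=L3
  L8: preds {L6,L7}: {L0,L3,L6} ∩ {L0,L3,L6,L7} = {L0,L3,L6}; idom=L6
  L9: preds {L7,L8}: {L0,L3,L6,L7} ∩ {L0,L3,L6,L8} = {L0,L3,L6}; idom=L6

Frontier:
  join L4 pred L2: L2→L1 stop@L0
  join L4 pred L3: L3 stop@L0
  join L6 pred L3: · stop@L3
  join L6 pred L5: L5 stop@L3
  join L6 pred L9: L9→L6 stop@L3
  join L8 pred L6: · stop@L6
  join L8 pred L7: L7 stop@L6
  join L9 pred L7: L7 stop@L6
  join L9 pred L8: L8 stop@L6
  L0 → ∅
  L1 → {L4}
  L2 → {L4}
  L3 → {L4}
  L4 → ∅
  L5 → {L6}
  L6 → {L6}
  L7 → {L8,L9}
  L8 → {L9}
  L9 → {L6}

φ for u: defs {L0,L2,L7,L8,L9}
  DF⁺ = {L4,L6,L8,L9}

Answer: ["L4", "L6", "L8", "L9"]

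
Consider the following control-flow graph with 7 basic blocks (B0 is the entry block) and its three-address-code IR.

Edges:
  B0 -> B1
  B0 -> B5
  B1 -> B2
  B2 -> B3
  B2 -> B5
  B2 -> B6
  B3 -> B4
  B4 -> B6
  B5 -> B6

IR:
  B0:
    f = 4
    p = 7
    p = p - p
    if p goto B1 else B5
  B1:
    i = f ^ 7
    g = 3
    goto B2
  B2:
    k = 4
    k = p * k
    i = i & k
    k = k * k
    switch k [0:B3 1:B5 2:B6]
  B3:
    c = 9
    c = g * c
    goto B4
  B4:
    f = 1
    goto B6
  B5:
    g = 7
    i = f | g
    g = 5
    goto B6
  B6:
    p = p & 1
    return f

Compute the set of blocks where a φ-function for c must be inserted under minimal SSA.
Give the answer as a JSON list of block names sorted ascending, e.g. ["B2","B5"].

idom tree: B1←B0 B2←B1 B3←B2 B4←B3 B5←B0 B6←B0
Join-block Dom:
  B5: preds {B0,B2}: {B0} ∩ {B0,B1,B2} = {B0}; idom=B0
  B6: preds {B2,B4,B5}: {B0,B1,B2} ∩ {B0,B1,B2,B3,B4} ∩ {B0,B5} = {B0}; idom=B0

DF walk-up:
  B5←B0: walk · to B0
  B5←B2: walk B2→B1 to B0
  B6←B2: walk B2→B1 to B0
  B6←B4: walk B4→B3→B2→B1 to B0
  B6←B5: walk B5 to B0
  B0 → ∅
  B1 → {B5,B6}
  B2 → {B5,B6}
  B3 → {B6}
  B4 → {B6}
  B5 → {B6}
  B6 → ∅

φ for c: defs {B3}
  DF⁺ = {B6}

Answer: ["B6"]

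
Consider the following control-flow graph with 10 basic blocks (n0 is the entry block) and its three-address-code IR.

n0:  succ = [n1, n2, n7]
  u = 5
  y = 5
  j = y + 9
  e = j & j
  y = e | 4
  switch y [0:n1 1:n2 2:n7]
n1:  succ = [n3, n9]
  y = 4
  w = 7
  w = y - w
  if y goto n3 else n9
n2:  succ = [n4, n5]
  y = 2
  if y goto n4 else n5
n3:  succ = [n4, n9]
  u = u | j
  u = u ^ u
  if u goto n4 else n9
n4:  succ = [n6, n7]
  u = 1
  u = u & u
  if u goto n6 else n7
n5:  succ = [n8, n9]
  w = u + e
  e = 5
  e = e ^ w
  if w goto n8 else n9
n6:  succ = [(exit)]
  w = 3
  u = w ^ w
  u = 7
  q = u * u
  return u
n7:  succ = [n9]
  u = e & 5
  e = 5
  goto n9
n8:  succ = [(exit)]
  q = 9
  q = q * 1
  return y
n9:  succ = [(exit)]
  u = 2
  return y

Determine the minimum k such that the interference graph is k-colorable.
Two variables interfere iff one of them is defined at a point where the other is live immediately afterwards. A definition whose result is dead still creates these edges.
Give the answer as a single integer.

Per-block:
  n0 def {e,j,u,y} use ∅
  n1 def {w,y} use ∅
  n2 def {y} use ∅
  n3 def {u} use {j,u}
  n4 def {u} use ∅
  n5 def {e,w} use {e,u}
  n6 def {q,u,w} use ∅
  n7 def {e,u} use {e}
  n8 def {q} use {y}
  n9 def {u} use {y}

Backward fixpoint:
  n0 li=∅ lo={e,j,u,y}
  n1 li={e,j,u} lo={e,j,u,y}
  n2 li={e,u} lo={e,u,y}
  n3 li={e,j,u,y} lo={e,y}
  n4 li={e,y} lo={e,y}
  n5 li={e,u,y} lo={y}
  n6 li=∅ lo=∅
  n7 li={e,y} lo={y}
  n8 li={y} lo=∅
  n9 li={y} lo=∅

Conflict graph:
  e: {j,u,w,y}
  j: {e,u,w,y}
  q: {u,y}
  u: {e,j,q,w,y}
  w: {e,j,u,y}
  y: {e,j,q,u,w}

Chromatic number:
  {e,j,u,w,y} pairwise interfere (5-clique) ⇒ χ ≥ 5
  assign e→r2 j→r3 q→r2 u→r0 w→r4 y→r1 — no edge inside a register ⇒ χ ≤ 5
  χ = 5

Answer: 5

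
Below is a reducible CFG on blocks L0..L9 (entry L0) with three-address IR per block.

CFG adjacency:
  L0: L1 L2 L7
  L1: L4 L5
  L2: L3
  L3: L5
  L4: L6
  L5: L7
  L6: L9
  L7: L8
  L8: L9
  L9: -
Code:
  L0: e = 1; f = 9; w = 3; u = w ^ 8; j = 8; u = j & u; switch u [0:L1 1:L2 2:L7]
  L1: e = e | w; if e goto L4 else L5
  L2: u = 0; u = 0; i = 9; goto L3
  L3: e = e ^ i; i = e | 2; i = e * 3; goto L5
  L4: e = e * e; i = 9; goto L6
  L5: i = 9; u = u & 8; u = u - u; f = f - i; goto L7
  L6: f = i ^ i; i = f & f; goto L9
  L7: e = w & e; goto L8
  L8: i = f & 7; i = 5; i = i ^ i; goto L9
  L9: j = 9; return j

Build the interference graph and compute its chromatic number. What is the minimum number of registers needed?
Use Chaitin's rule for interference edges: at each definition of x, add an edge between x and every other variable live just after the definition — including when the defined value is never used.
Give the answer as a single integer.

Answer: 5

Working:
def/use:
  L0 def {e,f,j,u,w} use ∅
  L1 def {e} use {e,w}
  L2 def {i,u} use ∅
  L3 def {e,i} use {e,i}
  L4 def {e,i} use {e}
  L5 def {f,i,u} use {f,u}
  L6 def {f,i} use {i}
  L7 def {e} use {e,w}
  L8 def {i} use {f}
  L9 def {j} use ∅

Liveness:
  L0 li=∅ lo={e,f,u,w}
  L1 li={e,f,u,w} lo={e,f,u,w}
  L2 li={e,f,w} lo={e,f,i,u,w}
  L3 li={e,f,i,u,w} lo={e,f,u,w}
  L4 li={e} lo={i}
  L5 li={e,f,u,w} lo={e,f,w}
  L6 li={i} lo=∅
  L7 li={e,f,w} lo={f}
  L8 li={f} lo=∅
  L9 li=∅ lo=∅

Interfere edges:
  e — {f,i,j,u,w}
  f — {e,i,j,u,w}
  i — {e,f,u,w}
  j — {e,f,u,w}
  u — {e,f,i,j,w}
  w — {e,f,i,j,u}

Colouring:
  lower bound: {e,f,i,u,w} mutually conflict ⇒ χ ≥ 5
  assign e→r0 f→r1 i→r4 j→r4 u→r2 w→r3 — no edge inside a register ⇒ χ ≤ 5
  χ = 5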